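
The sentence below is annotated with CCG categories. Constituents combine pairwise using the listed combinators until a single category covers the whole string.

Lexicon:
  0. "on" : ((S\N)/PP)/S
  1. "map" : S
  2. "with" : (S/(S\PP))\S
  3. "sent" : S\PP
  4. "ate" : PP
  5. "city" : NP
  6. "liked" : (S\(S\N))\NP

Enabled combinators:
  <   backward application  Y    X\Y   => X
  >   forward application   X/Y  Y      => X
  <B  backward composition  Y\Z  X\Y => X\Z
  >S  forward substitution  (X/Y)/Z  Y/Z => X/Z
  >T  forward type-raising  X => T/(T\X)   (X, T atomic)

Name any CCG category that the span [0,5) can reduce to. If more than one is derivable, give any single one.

S\N

[0,7] S   <
  [0,5] S\N   >
    [0,4] (S\N)/PP   >
      [0,1] "on" : ((S\N)/PP)/S
      [1,4] S   >
        [1,3] S/(S\PP)   <
          [1,2] "map" : S
          [2,3] "with" : (S/(S\PP))\S
        [3,4] "sent" : S\PP
    [4,5] "ate" : PP
  [5,7] S\(S\N)   <
    [5,6] "city" : NP
    [6,7] "liked" : (S\(S\N))\NP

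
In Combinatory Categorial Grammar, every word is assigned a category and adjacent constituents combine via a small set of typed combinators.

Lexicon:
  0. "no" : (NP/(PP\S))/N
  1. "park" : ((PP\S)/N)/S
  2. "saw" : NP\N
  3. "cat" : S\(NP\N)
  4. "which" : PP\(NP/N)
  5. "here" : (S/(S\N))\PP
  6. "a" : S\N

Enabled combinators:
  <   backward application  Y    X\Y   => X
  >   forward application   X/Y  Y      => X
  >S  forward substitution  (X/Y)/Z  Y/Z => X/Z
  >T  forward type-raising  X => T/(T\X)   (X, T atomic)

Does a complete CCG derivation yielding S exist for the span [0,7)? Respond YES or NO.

[0,7] S   >
  [0,6] S/(S\N)   <
    [0,5] PP   <
      [0,4] NP/N   >S
        [0,1] "no" : (NP/(PP\S))/N
        [1,4] (PP\S)/N   >
          [1,2] "park" : ((PP\S)/N)/S
          [2,4] S   <
            [2,3] "saw" : NP\N
            [3,4] "cat" : S\(NP\N)
      [4,5] "which" : PP\(NP/N)
    [5,6] "here" : (S/(S\N))\PP
  [6,7] "a" : S\N

YES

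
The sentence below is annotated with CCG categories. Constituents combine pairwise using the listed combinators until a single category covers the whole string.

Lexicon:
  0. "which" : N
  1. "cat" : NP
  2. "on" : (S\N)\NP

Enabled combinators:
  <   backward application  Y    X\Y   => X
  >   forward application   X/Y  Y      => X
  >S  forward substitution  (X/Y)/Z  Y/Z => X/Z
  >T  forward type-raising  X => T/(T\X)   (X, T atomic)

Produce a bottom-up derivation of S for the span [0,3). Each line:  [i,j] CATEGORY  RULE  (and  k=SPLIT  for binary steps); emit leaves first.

[0,3] S   >
  [0,1] S/(S\N)   >T
    [0,1] "which" : N
  [1,3] S\N   <
    [1,2] "cat" : NP
    [2,3] "on" : (S\N)\NP

[0,1] N  lex  "which"
[0,1] S/(S\N)  >T
[1,2] NP  lex  "cat"
[2,3] (S\N)\NP  lex  "on"
[1,3] S\N  <  k=2
[0,3] S  >  k=1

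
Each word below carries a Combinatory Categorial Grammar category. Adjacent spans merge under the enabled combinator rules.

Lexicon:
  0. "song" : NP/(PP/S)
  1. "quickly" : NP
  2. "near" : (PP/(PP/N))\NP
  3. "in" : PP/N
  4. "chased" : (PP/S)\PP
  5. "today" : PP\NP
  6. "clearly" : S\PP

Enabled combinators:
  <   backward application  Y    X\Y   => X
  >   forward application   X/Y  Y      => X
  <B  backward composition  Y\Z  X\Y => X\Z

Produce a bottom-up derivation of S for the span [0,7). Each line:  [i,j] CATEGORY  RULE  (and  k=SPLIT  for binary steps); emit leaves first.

[0,1] NP/(PP/S)  lex  "song"
[1,2] NP  lex  "quickly"
[2,3] (PP/(PP/N))\NP  lex  "near"
[1,3] PP/(PP/N)  <  k=2
[3,4] PP/N  lex  "in"
[1,4] PP  >  k=3
[4,5] (PP/S)\PP  lex  "chased"
[1,5] PP/S  <  k=4
[0,5] NP  >  k=1
[5,6] PP\NP  lex  "today"
[6,7] S\PP  lex  "clearly"
[5,7] S\NP  <B  k=6
[0,7] S  <  k=5

[0,7] S   <
  [0,5] NP   >
    [0,1] "song" : NP/(PP/S)
    [1,5] PP/S   <
      [1,4] PP   >
        [1,3] PP/(PP/N)   <
          [1,2] "quickly" : NP
          [2,3] "near" : (PP/(PP/N))\NP
        [3,4] "in" : PP/N
      [4,5] "chased" : (PP/S)\PP
  [5,7] S\NP   <B
    [5,6] "today" : PP\NP
    [6,7] "clearly" : S\PP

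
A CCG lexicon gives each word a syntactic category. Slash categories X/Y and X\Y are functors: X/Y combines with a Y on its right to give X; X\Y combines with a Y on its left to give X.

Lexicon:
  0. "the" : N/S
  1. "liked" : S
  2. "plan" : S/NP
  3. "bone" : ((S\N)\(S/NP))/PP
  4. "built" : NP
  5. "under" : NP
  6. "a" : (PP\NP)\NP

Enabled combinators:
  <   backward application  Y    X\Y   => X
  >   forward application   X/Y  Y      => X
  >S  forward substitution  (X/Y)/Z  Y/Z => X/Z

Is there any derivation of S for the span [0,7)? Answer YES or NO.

[0,7] S   <
  [0,2] N   >
    [0,1] "the" : N/S
    [1,2] "liked" : S
  [2,7] S\N   <
    [2,3] "plan" : S/NP
    [3,7] (S\N)\(S/NP)   >
      [3,4] "bone" : ((S\N)\(S/NP))/PP
      [4,7] PP   <
        [4,5] "built" : NP
        [5,7] PP\NP   <
          [5,6] "under" : NP
          [6,7] "a" : (PP\NP)\NP

YES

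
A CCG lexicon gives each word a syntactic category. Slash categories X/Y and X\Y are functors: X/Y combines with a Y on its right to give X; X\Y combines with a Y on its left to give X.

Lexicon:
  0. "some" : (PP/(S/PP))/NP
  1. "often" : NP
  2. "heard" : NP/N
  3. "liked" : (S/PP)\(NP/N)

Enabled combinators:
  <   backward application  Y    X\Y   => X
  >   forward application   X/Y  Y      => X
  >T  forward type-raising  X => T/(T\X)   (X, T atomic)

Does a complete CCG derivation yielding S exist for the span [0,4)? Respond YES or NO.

NO

(PP/(S/PP))/NP NP NP/N (S/PP)\(NP/N)
CKY chart[0,4] = {N/(N\PP), NP/(NP\PP), PP, PP/(PP\PP), S/(S\PP)}; S ∉ chart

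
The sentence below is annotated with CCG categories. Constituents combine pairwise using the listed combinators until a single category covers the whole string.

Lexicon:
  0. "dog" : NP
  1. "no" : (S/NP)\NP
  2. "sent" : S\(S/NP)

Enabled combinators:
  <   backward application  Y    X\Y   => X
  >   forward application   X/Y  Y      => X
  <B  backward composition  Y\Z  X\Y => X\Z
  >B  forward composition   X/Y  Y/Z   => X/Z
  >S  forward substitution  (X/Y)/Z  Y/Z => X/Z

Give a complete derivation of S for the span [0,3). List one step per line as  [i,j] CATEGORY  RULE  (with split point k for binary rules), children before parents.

[0,1] NP  lex  "dog"
[1,2] (S/NP)\NP  lex  "no"
[2,3] S\(S/NP)  lex  "sent"
[1,3] S\NP  <B  k=2
[0,3] S  <  k=1

[0,3] S   <
  [0,1] "dog" : NP
  [1,3] S\NP   <B
    [1,2] "no" : (S/NP)\NP
    [2,3] "sent" : S\(S/NP)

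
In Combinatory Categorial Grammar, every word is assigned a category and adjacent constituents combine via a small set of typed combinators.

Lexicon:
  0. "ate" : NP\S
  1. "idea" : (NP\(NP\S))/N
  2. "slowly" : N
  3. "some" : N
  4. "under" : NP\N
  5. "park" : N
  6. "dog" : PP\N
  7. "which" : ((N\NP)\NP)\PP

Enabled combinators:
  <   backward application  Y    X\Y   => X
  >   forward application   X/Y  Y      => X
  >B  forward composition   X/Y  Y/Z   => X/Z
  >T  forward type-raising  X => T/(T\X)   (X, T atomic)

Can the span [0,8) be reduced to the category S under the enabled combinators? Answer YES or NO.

NP\S (NP\(NP\S))/N N N NP\N N PP\N ((N\NP)\NP)\PP
CKY chart[0,8] = {N, N/(N\N), NP/(NP\N), PP/(PP\N), S/(S\N)}; S ∉ chart

NO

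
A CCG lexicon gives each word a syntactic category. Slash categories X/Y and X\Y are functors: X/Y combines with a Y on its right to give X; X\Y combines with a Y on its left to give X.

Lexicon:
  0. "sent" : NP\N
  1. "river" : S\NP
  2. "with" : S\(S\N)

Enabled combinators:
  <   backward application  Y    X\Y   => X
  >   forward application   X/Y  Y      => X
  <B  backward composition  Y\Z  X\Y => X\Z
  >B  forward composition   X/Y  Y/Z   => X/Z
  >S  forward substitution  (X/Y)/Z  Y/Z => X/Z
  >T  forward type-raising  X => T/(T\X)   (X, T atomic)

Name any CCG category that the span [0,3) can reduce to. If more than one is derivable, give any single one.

[0,3] S   <
  [0,2] S\N   <B
    [0,1] "sent" : NP\N
    [1,2] "river" : S\NP
  [2,3] "with" : S\(S\N)

S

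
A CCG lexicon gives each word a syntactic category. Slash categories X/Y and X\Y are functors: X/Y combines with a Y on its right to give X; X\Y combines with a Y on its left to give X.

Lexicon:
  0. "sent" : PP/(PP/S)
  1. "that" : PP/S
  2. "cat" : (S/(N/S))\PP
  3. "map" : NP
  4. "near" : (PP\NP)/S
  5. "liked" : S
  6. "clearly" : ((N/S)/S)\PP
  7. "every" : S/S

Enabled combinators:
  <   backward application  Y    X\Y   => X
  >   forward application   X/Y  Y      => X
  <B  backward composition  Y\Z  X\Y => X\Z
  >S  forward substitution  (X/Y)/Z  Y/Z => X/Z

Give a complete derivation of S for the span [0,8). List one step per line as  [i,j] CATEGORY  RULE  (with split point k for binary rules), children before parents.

[0,8] S   >
  [0,3] S/(N/S)   <
    [0,2] PP   >
      [0,1] "sent" : PP/(PP/S)
      [1,2] "that" : PP/S
    [2,3] "cat" : (S/(N/S))\PP
  [3,8] N/S   >S
    [3,7] (N/S)/S   <
      [3,6] PP   <
        [3,4] "map" : NP
        [4,6] PP\NP   >
          [4,5] "near" : (PP\NP)/S
          [5,6] "liked" : S
      [6,7] "clearly" : ((N/S)/S)\PP
    [7,8] "every" : S/S

[0,1] PP/(PP/S)  lex  "sent"
[1,2] PP/S  lex  "that"
[0,2] PP  >  k=1
[2,3] (S/(N/S))\PP  lex  "cat"
[0,3] S/(N/S)  <  k=2
[3,4] NP  lex  "map"
[4,5] (PP\NP)/S  lex  "near"
[5,6] S  lex  "liked"
[4,6] PP\NP  >  k=5
[3,6] PP  <  k=4
[6,7] ((N/S)/S)\PP  lex  "clearly"
[3,7] (N/S)/S  <  k=6
[7,8] S/S  lex  "every"
[3,8] N/S  >S  k=7
[0,8] S  >  k=3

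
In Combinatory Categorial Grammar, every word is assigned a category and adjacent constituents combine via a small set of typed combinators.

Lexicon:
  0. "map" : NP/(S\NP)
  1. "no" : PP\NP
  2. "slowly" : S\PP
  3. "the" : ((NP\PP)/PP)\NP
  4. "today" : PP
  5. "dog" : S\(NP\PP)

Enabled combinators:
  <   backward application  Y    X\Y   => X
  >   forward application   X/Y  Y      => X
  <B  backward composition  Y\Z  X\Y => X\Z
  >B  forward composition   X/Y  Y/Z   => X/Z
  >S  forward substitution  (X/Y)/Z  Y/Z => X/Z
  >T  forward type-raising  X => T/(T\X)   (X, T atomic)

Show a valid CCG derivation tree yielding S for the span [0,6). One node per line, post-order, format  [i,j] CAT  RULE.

[0,1] NP/(S\NP)  lex  "map"
[1,2] PP\NP  lex  "no"
[2,3] S\PP  lex  "slowly"
[1,3] S\NP  <B  k=2
[0,3] NP  >  k=1
[3,4] ((NP\PP)/PP)\NP  lex  "the"
[0,4] (NP\PP)/PP  <  k=3
[4,5] PP  lex  "today"
[0,5] NP\PP  >  k=4
[5,6] S\(NP\PP)  lex  "dog"
[0,6] S  <  k=5

[0,6] S   <
  [0,5] NP\PP   >
    [0,4] (NP\PP)/PP   <
      [0,3] NP   >
        [0,1] "map" : NP/(S\NP)
        [1,3] S\NP   <B
          [1,2] "no" : PP\NP
          [2,3] "slowly" : S\PP
      [3,4] "the" : ((NP\PP)/PP)\NP
    [4,5] "today" : PP
  [5,6] "dog" : S\(NP\PP)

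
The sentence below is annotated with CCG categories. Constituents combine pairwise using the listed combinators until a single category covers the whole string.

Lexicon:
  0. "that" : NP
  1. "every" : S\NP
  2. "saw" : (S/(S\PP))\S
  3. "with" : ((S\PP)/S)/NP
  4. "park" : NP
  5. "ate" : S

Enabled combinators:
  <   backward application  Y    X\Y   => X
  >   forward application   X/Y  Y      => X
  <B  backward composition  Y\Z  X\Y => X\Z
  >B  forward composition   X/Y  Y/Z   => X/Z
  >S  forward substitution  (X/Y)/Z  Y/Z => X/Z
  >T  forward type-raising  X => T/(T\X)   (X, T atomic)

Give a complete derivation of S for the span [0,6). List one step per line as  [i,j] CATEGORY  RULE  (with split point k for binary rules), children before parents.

[0,6] S   >
  [0,3] S/(S\PP)   <
    [0,2] S   >
      [0,1] S/(S\NP)   >T
        [0,1] "that" : NP
      [1,2] "every" : S\NP
    [2,3] "saw" : (S/(S\PP))\S
  [3,6] S\PP   >
    [3,5] (S\PP)/S   >
      [3,4] "with" : ((S\PP)/S)/NP
      [4,5] "park" : NP
    [5,6] "ate" : S

[0,1] NP  lex  "that"
[0,1] S/(S\NP)  >T
[1,2] S\NP  lex  "every"
[0,2] S  >  k=1
[2,3] (S/(S\PP))\S  lex  "saw"
[0,3] S/(S\PP)  <  k=2
[3,4] ((S\PP)/S)/NP  lex  "with"
[4,5] NP  lex  "park"
[3,5] (S\PP)/S  >  k=4
[5,6] S  lex  "ate"
[3,6] S\PP  >  k=5
[0,6] S  >  k=3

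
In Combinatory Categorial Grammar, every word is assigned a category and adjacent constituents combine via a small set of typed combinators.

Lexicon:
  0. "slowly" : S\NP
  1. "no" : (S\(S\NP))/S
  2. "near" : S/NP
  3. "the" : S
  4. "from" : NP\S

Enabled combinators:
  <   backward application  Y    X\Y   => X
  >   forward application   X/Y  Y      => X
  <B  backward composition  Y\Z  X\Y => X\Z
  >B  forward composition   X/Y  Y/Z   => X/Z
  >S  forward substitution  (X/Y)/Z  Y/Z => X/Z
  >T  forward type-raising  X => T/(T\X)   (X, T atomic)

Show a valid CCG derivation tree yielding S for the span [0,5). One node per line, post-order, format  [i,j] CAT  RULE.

[0,1] S\NP  lex  "slowly"
[1,2] (S\(S\NP))/S  lex  "no"
[2,3] S/NP  lex  "near"
[3,4] S  lex  "the"
[4,5] NP\S  lex  "from"
[3,5] NP  <  k=4
[2,5] S  >  k=3
[1,5] S\(S\NP)  >  k=2
[0,5] S  <  k=1

[0,5] S   <
  [0,1] "slowly" : S\NP
  [1,5] S\(S\NP)   >
    [1,2] "no" : (S\(S\NP))/S
    [2,5] S   >
      [2,3] "near" : S/NP
      [3,5] NP   <
        [3,4] "the" : S
        [4,5] "from" : NP\S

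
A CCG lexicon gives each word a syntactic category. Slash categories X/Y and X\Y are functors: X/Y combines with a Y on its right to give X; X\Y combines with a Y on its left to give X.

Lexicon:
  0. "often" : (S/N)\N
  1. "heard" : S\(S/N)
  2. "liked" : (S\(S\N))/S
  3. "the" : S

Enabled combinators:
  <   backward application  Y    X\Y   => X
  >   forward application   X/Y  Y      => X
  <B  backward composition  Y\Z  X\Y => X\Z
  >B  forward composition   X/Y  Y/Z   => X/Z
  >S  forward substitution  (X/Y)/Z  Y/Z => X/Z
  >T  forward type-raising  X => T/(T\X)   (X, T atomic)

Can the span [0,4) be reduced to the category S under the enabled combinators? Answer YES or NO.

YES

[0,4] S   <
  [0,2] S\N   <B
    [0,1] "often" : (S/N)\N
    [1,2] "heard" : S\(S/N)
  [2,4] S\(S\N)   >
    [2,3] "liked" : (S\(S\N))/S
    [3,4] "the" : S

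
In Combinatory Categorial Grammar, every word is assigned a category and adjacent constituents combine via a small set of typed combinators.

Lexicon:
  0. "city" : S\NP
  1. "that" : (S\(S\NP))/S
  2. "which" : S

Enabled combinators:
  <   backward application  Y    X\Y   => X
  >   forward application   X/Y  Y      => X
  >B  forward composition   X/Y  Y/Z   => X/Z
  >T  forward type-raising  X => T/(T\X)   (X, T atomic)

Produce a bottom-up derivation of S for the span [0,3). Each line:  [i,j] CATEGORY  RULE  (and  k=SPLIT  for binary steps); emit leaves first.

[0,3] S   <
  [0,1] "city" : S\NP
  [1,3] S\(S\NP)   >
    [1,2] "that" : (S\(S\NP))/S
    [2,3] "which" : S

[0,1] S\NP  lex  "city"
[1,2] (S\(S\NP))/S  lex  "that"
[2,3] S  lex  "which"
[1,3] S\(S\NP)  >  k=2
[0,3] S  <  k=1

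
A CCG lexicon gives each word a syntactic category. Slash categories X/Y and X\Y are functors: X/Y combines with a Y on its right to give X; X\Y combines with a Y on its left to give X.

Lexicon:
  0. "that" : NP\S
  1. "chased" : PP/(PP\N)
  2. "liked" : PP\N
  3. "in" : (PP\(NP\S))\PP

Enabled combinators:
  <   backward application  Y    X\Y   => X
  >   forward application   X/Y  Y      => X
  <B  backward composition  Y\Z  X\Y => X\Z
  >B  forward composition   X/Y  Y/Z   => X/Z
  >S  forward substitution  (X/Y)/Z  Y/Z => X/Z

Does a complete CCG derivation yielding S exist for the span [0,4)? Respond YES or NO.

NO

NP\S PP/(PP\N) PP\N (PP\(NP\S))\PP
CKY chart[0,4] = {PP}; S ∉ chart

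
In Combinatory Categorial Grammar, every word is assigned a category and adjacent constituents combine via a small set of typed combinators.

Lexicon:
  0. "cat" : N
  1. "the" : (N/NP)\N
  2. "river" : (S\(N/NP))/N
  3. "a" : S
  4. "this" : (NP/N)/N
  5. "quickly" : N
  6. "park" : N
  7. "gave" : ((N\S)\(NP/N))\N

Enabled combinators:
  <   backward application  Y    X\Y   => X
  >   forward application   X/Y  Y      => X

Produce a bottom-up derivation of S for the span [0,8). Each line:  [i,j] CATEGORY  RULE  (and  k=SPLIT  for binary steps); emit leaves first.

[0,1] N  lex  "cat"
[1,2] (N/NP)\N  lex  "the"
[0,2] N/NP  <  k=1
[2,3] (S\(N/NP))/N  lex  "river"
[3,4] S  lex  "a"
[4,5] (NP/N)/N  lex  "this"
[5,6] N  lex  "quickly"
[4,6] NP/N  >  k=5
[6,7] N  lex  "park"
[7,8] ((N\S)\(NP/N))\N  lex  "gave"
[6,8] (N\S)\(NP/N)  <  k=7
[4,8] N\S  <  k=6
[3,8] N  <  k=4
[2,8] S\(N/NP)  >  k=3
[0,8] S  <  k=2

[0,8] S   <
  [0,2] N/NP   <
    [0,1] "cat" : N
    [1,2] "the" : (N/NP)\N
  [2,8] S\(N/NP)   >
    [2,3] "river" : (S\(N/NP))/N
    [3,8] N   <
      [3,4] "a" : S
      [4,8] N\S   <
        [4,6] NP/N   >
          [4,5] "this" : (NP/N)/N
          [5,6] "quickly" : N
        [6,8] (N\S)\(NP/N)   <
          [6,7] "park" : N
          [7,8] "gave" : ((N\S)\(NP/N))\N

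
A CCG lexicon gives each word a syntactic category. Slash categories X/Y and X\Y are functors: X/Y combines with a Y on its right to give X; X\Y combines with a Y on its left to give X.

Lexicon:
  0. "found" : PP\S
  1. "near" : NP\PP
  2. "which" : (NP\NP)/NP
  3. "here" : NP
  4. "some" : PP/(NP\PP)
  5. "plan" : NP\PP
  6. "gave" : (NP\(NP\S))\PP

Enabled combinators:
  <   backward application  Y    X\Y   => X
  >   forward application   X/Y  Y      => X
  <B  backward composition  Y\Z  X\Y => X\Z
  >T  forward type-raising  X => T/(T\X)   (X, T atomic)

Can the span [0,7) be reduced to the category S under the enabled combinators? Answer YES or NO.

PP\S NP\PP (NP\NP)/NP NP PP/(NP\PP) NP\PP (NP\(NP\S))\PP
CKY chart[0,7] = {N/(N\NP), NP, NP/(NP\NP), PP/(PP\NP), S/(S\NP)}; S ∉ chart

NO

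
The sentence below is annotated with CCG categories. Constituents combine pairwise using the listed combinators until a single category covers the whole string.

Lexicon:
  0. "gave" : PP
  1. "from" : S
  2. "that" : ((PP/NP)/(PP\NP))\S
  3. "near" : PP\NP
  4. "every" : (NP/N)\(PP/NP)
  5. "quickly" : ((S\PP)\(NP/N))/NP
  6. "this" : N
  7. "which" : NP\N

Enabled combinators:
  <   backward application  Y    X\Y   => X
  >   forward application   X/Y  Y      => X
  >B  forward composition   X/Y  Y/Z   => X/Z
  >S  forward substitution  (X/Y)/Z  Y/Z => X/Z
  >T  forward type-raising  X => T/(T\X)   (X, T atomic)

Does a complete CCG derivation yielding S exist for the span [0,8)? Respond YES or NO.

[0,8] S   >
  [0,1] S/(S\PP)   >T
    [0,1] "gave" : PP
  [1,8] S\PP   <
    [1,5] NP/N   <
      [1,4] PP/NP   >
        [1,3] (PP/NP)/(PP\NP)   <
          [1,2] "from" : S
          [2,3] "that" : ((PP/NP)/(PP\NP))\S
        [3,4] "near" : PP\NP
      [4,5] "every" : (NP/N)\(PP/NP)
    [5,8] (S\PP)\(NP/N)   >
      [5,6] "quickly" : ((S\PP)\(NP/N))/NP
      [6,8] NP   >
        [6,7] NP/(NP\N)   >T
          [6,7] "this" : N
        [7,8] "which" : NP\N

YES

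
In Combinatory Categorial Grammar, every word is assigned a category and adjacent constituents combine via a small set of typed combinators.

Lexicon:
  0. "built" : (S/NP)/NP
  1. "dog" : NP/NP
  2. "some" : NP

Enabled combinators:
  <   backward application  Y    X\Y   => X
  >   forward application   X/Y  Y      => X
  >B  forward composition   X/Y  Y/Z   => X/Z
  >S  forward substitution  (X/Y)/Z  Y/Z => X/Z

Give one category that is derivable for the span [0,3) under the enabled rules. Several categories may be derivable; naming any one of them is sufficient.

S

[0,3] S   >
  [0,2] S/NP   >S
    [0,1] "built" : (S/NP)/NP
    [1,2] "dog" : NP/NP
  [2,3] "some" : NP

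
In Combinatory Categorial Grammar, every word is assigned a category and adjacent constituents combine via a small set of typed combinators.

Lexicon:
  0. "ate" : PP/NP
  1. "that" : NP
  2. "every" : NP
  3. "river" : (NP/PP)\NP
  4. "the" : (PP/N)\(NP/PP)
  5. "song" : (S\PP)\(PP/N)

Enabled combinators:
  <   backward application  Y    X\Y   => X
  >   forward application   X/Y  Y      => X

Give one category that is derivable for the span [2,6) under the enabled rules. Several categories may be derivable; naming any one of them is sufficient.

[0,6] S   <
  [0,2] PP   >
    [0,1] "ate" : PP/NP
    [1,2] "that" : NP
  [2,6] S\PP   <
    [2,5] PP/N   <
      [2,4] NP/PP   <
        [2,3] "every" : NP
        [3,4] "river" : (NP/PP)\NP
      [4,5] "the" : (PP/N)\(NP/PP)
    [5,6] "song" : (S\PP)\(PP/N)

S\PP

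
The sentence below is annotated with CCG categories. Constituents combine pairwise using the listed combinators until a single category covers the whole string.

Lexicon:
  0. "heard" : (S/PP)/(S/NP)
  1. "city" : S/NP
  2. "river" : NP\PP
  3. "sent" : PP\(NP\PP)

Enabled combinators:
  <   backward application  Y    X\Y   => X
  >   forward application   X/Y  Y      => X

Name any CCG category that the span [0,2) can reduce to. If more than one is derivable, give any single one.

S/PP

[0,4] S   >
  [0,2] S/PP   >
    [0,1] "heard" : (S/PP)/(S/NP)
    [1,2] "city" : S/NP
  [2,4] PP   <
    [2,3] "river" : NP\PP
    [3,4] "sent" : PP\(NP\PP)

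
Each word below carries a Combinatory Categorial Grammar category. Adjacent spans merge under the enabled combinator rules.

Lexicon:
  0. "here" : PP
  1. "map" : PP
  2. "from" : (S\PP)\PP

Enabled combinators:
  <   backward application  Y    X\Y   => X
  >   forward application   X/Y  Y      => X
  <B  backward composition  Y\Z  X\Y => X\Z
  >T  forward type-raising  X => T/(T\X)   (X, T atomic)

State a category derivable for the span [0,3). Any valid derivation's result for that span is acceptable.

S

[0,3] S   <
  [0,1] "here" : PP
  [1,3] S\PP   <
    [1,2] "map" : PP
    [2,3] "from" : (S\PP)\PP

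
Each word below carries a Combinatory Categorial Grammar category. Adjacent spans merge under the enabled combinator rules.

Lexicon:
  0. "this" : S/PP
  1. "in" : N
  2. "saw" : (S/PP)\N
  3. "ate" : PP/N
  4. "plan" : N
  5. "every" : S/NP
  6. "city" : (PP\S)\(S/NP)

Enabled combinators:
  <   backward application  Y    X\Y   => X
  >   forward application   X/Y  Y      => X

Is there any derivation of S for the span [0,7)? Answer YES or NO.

YES

[0,7] S   >
  [0,1] "this" : S/PP
  [1,7] PP   <
    [1,5] S   >
      [1,3] S/PP   <
        [1,2] "in" : N
        [2,3] "saw" : (S/PP)\N
      [3,5] PP   >
        [3,4] "ate" : PP/N
        [4,5] "plan" : N
    [5,7] PP\S   <
      [5,6] "every" : S/NP
      [6,7] "city" : (PP\S)\(S/NP)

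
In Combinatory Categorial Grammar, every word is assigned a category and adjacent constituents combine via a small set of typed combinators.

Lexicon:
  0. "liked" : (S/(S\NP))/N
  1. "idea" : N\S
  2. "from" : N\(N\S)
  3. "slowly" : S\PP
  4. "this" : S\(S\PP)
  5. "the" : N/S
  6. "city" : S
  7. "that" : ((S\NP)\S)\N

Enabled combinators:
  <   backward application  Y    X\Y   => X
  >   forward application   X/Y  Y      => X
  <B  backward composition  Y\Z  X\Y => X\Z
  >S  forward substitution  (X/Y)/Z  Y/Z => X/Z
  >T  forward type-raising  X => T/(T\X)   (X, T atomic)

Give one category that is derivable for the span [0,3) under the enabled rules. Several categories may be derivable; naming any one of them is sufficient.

S/(S\NP)

[0,8] S   >
  [0,3] S/(S\NP)   >
    [0,1] "liked" : (S/(S\NP))/N
    [1,3] N   <
      [1,2] "idea" : N\S
      [2,3] "from" : N\(N\S)
  [3,8] S\NP   <
    [3,5] S   <
      [3,4] "slowly" : S\PP
      [4,5] "this" : S\(S\PP)
    [5,8] (S\NP)\S   <
      [5,7] N   >
        [5,6] "the" : N/S
        [6,7] "city" : S
      [7,8] "that" : ((S\NP)\S)\N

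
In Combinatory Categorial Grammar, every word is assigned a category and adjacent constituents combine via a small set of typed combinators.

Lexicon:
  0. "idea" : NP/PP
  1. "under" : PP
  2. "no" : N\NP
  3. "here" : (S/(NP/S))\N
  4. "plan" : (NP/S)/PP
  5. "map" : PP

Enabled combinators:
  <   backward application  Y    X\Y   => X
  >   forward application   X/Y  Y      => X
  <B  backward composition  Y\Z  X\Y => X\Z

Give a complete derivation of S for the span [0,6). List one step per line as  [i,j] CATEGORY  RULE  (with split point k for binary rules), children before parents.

[0,1] NP/PP  lex  "idea"
[1,2] PP  lex  "under"
[0,2] NP  >  k=1
[2,3] N\NP  lex  "no"
[0,3] N  <  k=2
[3,4] (S/(NP/S))\N  lex  "here"
[0,4] S/(NP/S)  <  k=3
[4,5] (NP/S)/PP  lex  "plan"
[5,6] PP  lex  "map"
[4,6] NP/S  >  k=5
[0,6] S  >  k=4

[0,6] S   >
  [0,4] S/(NP/S)   <
    [0,3] N   <
      [0,2] NP   >
        [0,1] "idea" : NP/PP
        [1,2] "under" : PP
      [2,3] "no" : N\NP
    [3,4] "here" : (S/(NP/S))\N
  [4,6] NP/S   >
    [4,5] "plan" : (NP/S)/PP
    [5,6] "map" : PP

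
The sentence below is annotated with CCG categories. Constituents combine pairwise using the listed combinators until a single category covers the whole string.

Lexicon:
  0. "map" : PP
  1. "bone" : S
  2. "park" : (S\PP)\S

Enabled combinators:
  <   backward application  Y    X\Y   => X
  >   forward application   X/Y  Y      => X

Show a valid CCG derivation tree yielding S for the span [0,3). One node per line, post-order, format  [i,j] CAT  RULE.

[0,3] S   <
  [0,1] "map" : PP
  [1,3] S\PP   <
    [1,2] "bone" : S
    [2,3] "park" : (S\PP)\S

[0,1] PP  lex  "map"
[1,2] S  lex  "bone"
[2,3] (S\PP)\S  lex  "park"
[1,3] S\PP  <  k=2
[0,3] S  <  k=1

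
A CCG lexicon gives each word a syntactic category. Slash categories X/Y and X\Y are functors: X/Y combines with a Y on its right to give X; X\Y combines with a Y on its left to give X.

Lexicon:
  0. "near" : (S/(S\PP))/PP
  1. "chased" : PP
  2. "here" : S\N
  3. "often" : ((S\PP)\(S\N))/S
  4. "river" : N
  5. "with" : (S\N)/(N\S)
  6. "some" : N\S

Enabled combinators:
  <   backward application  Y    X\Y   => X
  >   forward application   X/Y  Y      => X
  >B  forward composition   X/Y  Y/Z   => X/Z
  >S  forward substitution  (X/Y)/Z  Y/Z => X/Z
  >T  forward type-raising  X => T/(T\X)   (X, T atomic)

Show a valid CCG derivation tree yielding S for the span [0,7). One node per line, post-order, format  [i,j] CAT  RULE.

[0,1] (S/(S\PP))/PP  lex  "near"
[1,2] PP  lex  "chased"
[0,2] S/(S\PP)  >  k=1
[2,3] S\N  lex  "here"
[3,4] ((S\PP)\(S\N))/S  lex  "often"
[4,5] N  lex  "river"
[5,6] (S\N)/(N\S)  lex  "with"
[6,7] N\S  lex  "some"
[5,7] S\N  >  k=6
[4,7] S  <  k=5
[3,7] (S\PP)\(S\N)  >  k=4
[2,7] S\PP  <  k=3
[0,7] S  >  k=2

[0,7] S   >
  [0,2] S/(S\PP)   >
    [0,1] "near" : (S/(S\PP))/PP
    [1,2] "chased" : PP
  [2,7] S\PP   <
    [2,3] "here" : S\N
    [3,7] (S\PP)\(S\N)   >
      [3,4] "often" : ((S\PP)\(S\N))/S
      [4,7] S   <
        [4,5] "river" : N
        [5,7] S\N   >
          [5,6] "with" : (S\N)/(N\S)
          [6,7] "some" : N\S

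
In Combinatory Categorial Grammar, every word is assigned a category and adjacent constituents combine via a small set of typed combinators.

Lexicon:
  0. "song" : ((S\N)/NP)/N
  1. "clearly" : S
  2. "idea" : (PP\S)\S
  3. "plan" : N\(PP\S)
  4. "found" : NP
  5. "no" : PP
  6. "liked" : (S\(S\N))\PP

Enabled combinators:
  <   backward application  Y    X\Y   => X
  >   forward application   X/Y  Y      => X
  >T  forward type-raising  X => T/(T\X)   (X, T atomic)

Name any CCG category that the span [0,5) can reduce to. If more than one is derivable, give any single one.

[0,7] S   <
  [0,5] S\N   >
    [0,4] (S\N)/NP   >
      [0,1] "song" : ((S\N)/NP)/N
      [1,4] N   <
        [1,3] PP\S   <
          [1,2] "clearly" : S
          [2,3] "idea" : (PP\S)\S
        [3,4] "plan" : N\(PP\S)
    [4,5] "found" : NP
  [5,7] S\(S\N)   <
    [5,6] "no" : PP
    [6,7] "liked" : (S\(S\N))\PP

S\N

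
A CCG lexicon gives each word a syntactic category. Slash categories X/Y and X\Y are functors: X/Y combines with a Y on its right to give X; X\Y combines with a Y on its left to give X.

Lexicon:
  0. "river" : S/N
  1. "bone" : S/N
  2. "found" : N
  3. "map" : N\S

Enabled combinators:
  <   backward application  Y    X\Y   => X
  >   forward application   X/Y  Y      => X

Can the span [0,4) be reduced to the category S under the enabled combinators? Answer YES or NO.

YES

[0,4] S   >
  [0,1] "river" : S/N
  [1,4] N   <
    [1,3] S   >
      [1,2] "bone" : S/N
      [2,3] "found" : N
    [3,4] "map" : N\S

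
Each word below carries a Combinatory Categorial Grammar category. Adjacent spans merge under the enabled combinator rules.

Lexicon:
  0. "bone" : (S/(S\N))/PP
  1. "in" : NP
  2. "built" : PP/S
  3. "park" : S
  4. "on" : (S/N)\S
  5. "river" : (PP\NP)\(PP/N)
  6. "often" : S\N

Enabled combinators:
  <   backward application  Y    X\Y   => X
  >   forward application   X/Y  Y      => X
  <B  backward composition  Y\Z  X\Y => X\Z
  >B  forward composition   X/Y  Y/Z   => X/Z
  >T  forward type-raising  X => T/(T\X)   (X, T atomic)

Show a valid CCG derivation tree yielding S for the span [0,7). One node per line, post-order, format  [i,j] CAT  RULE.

[0,7] S   >
  [0,6] S/(S\N)   >
    [0,1] "bone" : (S/(S\N))/PP
    [1,6] PP   >
      [1,2] PP/(PP\NP)   >T
        [1,2] "in" : NP
      [2,6] PP\NP   <
        [2,5] PP/N   >B
          [2,3] "built" : PP/S
          [3,5] S/N   <
            [3,4] "park" : S
            [4,5] "on" : (S/N)\S
        [5,6] "river" : (PP\NP)\(PP/N)
  [6,7] "often" : S\N

[0,1] (S/(S\N))/PP  lex  "bone"
[1,2] NP  lex  "in"
[1,2] PP/(PP\NP)  >T
[2,3] PP/S  lex  "built"
[3,4] S  lex  "park"
[4,5] (S/N)\S  lex  "on"
[3,5] S/N  <  k=4
[2,5] PP/N  >B  k=3
[5,6] (PP\NP)\(PP/N)  lex  "river"
[2,6] PP\NP  <  k=5
[1,6] PP  >  k=2
[0,6] S/(S\N)  >  k=1
[6,7] S\N  lex  "often"
[0,7] S  >  k=6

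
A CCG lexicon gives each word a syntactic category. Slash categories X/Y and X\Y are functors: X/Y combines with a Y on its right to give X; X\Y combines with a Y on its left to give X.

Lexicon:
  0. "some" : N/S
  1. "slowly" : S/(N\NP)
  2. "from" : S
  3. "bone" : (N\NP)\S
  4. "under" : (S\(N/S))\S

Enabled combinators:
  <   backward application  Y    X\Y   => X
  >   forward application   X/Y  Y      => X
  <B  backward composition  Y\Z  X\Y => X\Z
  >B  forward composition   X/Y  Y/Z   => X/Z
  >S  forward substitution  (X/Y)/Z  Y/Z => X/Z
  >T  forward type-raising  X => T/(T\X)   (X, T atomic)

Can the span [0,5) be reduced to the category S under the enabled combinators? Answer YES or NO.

YES

[0,5] S   <
  [0,1] "some" : N/S
  [1,5] S\(N/S)   <
    [1,4] S   >
      [1,2] "slowly" : S/(N\NP)
      [2,4] N\NP   <
        [2,3] "from" : S
        [3,4] "bone" : (N\NP)\S
    [4,5] "under" : (S\(N/S))\S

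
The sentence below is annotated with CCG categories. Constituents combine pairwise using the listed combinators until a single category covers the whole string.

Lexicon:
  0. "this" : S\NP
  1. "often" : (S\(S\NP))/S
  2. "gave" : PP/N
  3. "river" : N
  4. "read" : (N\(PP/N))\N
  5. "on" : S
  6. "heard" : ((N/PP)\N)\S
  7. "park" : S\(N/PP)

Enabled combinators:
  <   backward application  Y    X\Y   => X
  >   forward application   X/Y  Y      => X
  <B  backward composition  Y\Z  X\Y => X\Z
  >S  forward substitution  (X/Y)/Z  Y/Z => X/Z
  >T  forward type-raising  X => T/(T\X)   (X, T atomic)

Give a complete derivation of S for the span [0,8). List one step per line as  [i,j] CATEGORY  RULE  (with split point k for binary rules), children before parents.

[0,8] S   <
  [0,1] "this" : S\NP
  [1,8] S\(S\NP)   >
    [1,2] "often" : (S\(S\NP))/S
    [2,8] S   <
      [2,5] N   <
        [2,3] "gave" : PP/N
        [3,5] N\(PP/N)   <
          [3,4] "river" : N
          [4,5] "read" : (N\(PP/N))\N
      [5,8] S\N   <B
        [5,7] (N/PP)\N   <
          [5,6] "on" : S
          [6,7] "heard" : ((N/PP)\N)\S
        [7,8] "park" : S\(N/PP)

[0,1] S\NP  lex  "this"
[1,2] (S\(S\NP))/S  lex  "often"
[2,3] PP/N  lex  "gave"
[3,4] N  lex  "river"
[4,5] (N\(PP/N))\N  lex  "read"
[3,5] N\(PP/N)  <  k=4
[2,5] N  <  k=3
[5,6] S  lex  "on"
[6,7] ((N/PP)\N)\S  lex  "heard"
[5,7] (N/PP)\N  <  k=6
[7,8] S\(N/PP)  lex  "park"
[5,8] S\N  <B  k=7
[2,8] S  <  k=5
[1,8] S\(S\NP)  >  k=2
[0,8] S  <  k=1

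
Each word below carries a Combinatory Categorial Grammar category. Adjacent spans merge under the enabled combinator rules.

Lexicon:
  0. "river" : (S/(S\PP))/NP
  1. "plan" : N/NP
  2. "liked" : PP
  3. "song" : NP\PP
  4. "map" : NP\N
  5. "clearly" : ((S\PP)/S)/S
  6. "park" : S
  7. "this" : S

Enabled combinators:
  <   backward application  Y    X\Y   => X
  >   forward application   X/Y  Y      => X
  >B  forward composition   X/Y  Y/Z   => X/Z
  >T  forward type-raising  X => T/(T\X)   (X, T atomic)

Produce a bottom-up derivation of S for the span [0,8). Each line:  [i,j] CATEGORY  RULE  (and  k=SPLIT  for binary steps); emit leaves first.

[0,1] (S/(S\PP))/NP  lex  "river"
[1,2] N/NP  lex  "plan"
[2,3] PP  lex  "liked"
[2,3] NP/(NP\PP)  >T
[3,4] NP\PP  lex  "song"
[2,4] NP  >  k=3
[1,4] N  >  k=2
[4,5] NP\N  lex  "map"
[1,5] NP  <  k=4
[0,5] S/(S\PP)  >  k=1
[5,6] ((S\PP)/S)/S  lex  "clearly"
[6,7] S  lex  "park"
[5,7] (S\PP)/S  >  k=6
[7,8] S  lex  "this"
[5,8] S\PP  >  k=7
[0,8] S  >  k=5

[0,8] S   >
  [0,5] S/(S\PP)   >
    [0,1] "river" : (S/(S\PP))/NP
    [1,5] NP   <
      [1,4] N   >
        [1,2] "plan" : N/NP
        [2,4] NP   >
          [2,3] NP/(NP\PP)   >T
            [2,3] "liked" : PP
          [3,4] "song" : NP\PP
      [4,5] "map" : NP\N
  [5,8] S\PP   >
    [5,7] (S\PP)/S   >
      [5,6] "clearly" : ((S\PP)/S)/S
      [6,7] "park" : S
    [7,8] "this" : S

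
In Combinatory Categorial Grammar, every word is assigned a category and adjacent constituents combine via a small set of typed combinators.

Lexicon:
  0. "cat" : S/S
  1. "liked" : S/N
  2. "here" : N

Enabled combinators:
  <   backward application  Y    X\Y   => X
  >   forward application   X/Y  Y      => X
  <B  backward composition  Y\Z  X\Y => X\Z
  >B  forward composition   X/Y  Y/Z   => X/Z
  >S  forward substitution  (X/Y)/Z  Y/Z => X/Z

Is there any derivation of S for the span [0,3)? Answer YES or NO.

[0,3] S   >
  [0,2] S/N   >B
    [0,1] "cat" : S/S
    [1,2] "liked" : S/N
  [2,3] "here" : N

YES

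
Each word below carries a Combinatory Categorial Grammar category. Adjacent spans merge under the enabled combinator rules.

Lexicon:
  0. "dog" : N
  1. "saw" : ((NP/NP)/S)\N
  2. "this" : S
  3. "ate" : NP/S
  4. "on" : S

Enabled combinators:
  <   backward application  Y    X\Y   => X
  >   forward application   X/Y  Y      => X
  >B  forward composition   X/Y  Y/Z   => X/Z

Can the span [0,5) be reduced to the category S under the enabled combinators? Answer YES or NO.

NO

N ((NP/NP)/S)\N S NP/S S
CKY chart[0,5] = {NP}; S ∉ chart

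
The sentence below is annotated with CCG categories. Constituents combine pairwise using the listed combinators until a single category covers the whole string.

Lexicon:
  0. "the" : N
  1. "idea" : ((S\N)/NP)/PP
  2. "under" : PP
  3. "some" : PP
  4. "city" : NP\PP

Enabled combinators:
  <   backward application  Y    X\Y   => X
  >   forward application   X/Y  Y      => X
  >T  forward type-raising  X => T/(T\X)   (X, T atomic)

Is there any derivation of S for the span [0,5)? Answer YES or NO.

[0,5] S   <
  [0,1] "the" : N
  [1,5] S\N   >
    [1,3] (S\N)/NP   >
      [1,2] "idea" : ((S\N)/NP)/PP
      [2,3] "under" : PP
    [3,5] NP   >
      [3,4] NP/(NP\PP)   >T
        [3,4] "some" : PP
      [4,5] "city" : NP\PP

YES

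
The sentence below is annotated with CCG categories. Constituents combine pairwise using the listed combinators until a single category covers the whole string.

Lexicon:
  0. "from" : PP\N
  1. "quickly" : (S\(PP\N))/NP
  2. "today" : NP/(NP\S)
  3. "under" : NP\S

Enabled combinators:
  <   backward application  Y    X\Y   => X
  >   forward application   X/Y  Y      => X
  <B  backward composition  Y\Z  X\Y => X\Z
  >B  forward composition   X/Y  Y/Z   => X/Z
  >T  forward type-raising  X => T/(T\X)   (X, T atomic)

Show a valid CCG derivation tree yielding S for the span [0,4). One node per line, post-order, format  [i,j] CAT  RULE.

[0,1] PP\N  lex  "from"
[1,2] (S\(PP\N))/NP  lex  "quickly"
[2,3] NP/(NP\S)  lex  "today"
[3,4] NP\S  lex  "under"
[2,4] NP  >  k=3
[1,4] S\(PP\N)  >  k=2
[0,4] S  <  k=1

[0,4] S   <
  [0,1] "from" : PP\N
  [1,4] S\(PP\N)   >
    [1,2] "quickly" : (S\(PP\N))/NP
    [2,4] NP   >
      [2,3] "today" : NP/(NP\S)
      [3,4] "under" : NP\S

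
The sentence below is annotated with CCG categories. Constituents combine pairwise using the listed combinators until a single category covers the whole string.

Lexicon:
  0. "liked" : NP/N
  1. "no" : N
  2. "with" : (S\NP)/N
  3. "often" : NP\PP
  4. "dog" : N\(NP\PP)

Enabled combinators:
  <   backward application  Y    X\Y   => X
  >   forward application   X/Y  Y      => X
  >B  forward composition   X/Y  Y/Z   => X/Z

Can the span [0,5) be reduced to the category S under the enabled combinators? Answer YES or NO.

YES

[0,5] S   <
  [0,2] NP   >
    [0,1] "liked" : NP/N
    [1,2] "no" : N
  [2,5] S\NP   >
    [2,3] "with" : (S\NP)/N
    [3,5] N   <
      [3,4] "often" : NP\PP
      [4,5] "dog" : N\(NP\PP)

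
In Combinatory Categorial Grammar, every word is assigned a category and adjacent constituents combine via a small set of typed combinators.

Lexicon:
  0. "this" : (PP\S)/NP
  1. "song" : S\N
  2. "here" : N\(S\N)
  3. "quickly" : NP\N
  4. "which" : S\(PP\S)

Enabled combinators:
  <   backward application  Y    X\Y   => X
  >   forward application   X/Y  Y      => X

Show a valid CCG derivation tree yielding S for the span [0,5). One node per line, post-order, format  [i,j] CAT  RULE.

[0,5] S   <
  [0,4] PP\S   >
    [0,1] "this" : (PP\S)/NP
    [1,4] NP   <
      [1,3] N   <
        [1,2] "song" : S\N
        [2,3] "here" : N\(S\N)
      [3,4] "quickly" : NP\N
  [4,5] "which" : S\(PP\S)

[0,1] (PP\S)/NP  lex  "this"
[1,2] S\N  lex  "song"
[2,3] N\(S\N)  lex  "here"
[1,3] N  <  k=2
[3,4] NP\N  lex  "quickly"
[1,4] NP  <  k=3
[0,4] PP\S  >  k=1
[4,5] S\(PP\S)  lex  "which"
[0,5] S  <  k=4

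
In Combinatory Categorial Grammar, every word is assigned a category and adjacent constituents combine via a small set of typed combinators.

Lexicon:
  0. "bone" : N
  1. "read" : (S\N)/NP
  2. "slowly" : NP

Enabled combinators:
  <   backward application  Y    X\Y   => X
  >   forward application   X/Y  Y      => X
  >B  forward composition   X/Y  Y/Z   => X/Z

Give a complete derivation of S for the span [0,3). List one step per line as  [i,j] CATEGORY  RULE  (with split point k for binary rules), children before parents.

[0,1] N  lex  "bone"
[1,2] (S\N)/NP  lex  "read"
[2,3] NP  lex  "slowly"
[1,3] S\N  >  k=2
[0,3] S  <  k=1

[0,3] S   <
  [0,1] "bone" : N
  [1,3] S\N   >
    [1,2] "read" : (S\N)/NP
    [2,3] "slowly" : NP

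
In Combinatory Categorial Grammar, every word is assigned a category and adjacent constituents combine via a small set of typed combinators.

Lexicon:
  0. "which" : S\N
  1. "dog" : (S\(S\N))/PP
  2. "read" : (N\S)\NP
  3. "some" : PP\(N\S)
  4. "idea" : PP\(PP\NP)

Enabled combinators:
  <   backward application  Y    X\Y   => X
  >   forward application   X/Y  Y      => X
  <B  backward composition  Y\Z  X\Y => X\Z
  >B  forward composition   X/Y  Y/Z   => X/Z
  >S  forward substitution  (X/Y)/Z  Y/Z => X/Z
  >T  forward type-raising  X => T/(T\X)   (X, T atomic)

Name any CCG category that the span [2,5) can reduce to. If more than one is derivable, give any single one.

PP

[0,5] S   <
  [0,1] "which" : S\N
  [1,5] S\(S\N)   >
    [1,2] "dog" : (S\(S\N))/PP
    [2,5] PP   <
      [2,4] PP\NP   <B
        [2,3] "read" : (N\S)\NP
        [3,4] "some" : PP\(N\S)
      [4,5] "idea" : PP\(PP\NP)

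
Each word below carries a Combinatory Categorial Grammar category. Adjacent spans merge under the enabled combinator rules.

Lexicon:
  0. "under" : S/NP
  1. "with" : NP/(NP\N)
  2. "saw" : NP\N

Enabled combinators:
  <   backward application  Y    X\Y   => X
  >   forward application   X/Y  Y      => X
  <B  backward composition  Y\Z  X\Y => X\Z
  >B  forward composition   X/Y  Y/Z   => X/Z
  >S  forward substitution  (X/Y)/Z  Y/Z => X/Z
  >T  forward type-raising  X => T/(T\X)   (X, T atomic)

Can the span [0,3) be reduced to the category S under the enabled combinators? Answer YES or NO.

YES

[0,3] S   >
  [0,1] "under" : S/NP
  [1,3] NP   >
    [1,2] "with" : NP/(NP\N)
    [2,3] "saw" : NP\N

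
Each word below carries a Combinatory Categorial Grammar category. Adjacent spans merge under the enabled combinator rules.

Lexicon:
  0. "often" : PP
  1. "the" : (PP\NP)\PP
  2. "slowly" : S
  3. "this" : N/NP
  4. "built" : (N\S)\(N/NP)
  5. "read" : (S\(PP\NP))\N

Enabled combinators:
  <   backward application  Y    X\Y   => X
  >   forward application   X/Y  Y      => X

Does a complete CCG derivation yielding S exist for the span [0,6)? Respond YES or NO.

YES

[0,6] S   <
  [0,2] PP\NP   <
    [0,1] "often" : PP
    [1,2] "the" : (PP\NP)\PP
  [2,6] S\(PP\NP)   <
    [2,5] N   <
      [2,3] "slowly" : S
      [3,5] N\S   <
        [3,4] "this" : N/NP
        [4,5] "built" : (N\S)\(N/NP)
    [5,6] "read" : (S\(PP\NP))\N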